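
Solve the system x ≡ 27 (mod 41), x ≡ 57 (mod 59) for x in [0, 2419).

765

41⁻¹ mod 59: 41×36 ≡ 1 (mod 59), so 41⁻¹ ≡ 36.
x = 27 + 41×((57 − 27)×36 mod 59) = 27 + 41×18 = 765.
Check: 765 mod 41 = 27, 765 mod 59 = 57. ✓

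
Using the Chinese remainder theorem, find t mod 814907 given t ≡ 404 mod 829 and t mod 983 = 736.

263197

829⁻¹ mod 983: 829·300 ≡ 1 (mod 983), so 829⁻¹ ≡ 300.
t = 404 + 829·((736 − 404)·300 mod 983) = 404 + 829·317 = 263197.
Check: 263197 mod 829 = 404, 263197 mod 983 = 736. ✓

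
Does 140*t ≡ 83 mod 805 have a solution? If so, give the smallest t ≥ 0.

gcd(140, 805) = 35, and 35 does not divide 83.
So the congruence has no solution.

no solution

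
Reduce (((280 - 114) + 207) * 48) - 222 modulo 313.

280 - 114 = 166
166 + 207 = 373 ≡ 60 (mod 313)
60 * 48 = 2880 ≡ 63 (mod 313)
63 - 222 = -159 ≡ 154 (mod 313)

154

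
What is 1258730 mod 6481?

1416

1258730 = 194·6481 + 1416, so 1258730 ≡ 1416 (mod 6481).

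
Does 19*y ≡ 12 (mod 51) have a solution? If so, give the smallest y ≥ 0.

6

gcd(19, 51) = 1, so a unique solution mod 51 exists.
19⁻¹ ≡ 43 (mod 51).
y ≡ 43*12 ≡ 6 (mod 51).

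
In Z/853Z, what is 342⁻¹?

641

853 = 2*342 + 169
342 = 2*169 + 4
169 = 42*4 + 1
4 = 4*1 + 0
gcd(342, 853) = 1, so the inverse exists.
Bézout: 1 = 85*853 − 212*342.
So 342⁻¹ ≡ −212 ≡ 641 (mod 853).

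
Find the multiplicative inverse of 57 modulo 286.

281

286 = 5·57 + 1
57 = 57·1 + 0
gcd(57, 286) = 1, so the inverse exists.
Back-substitute for 1:
1 = 1·286 − 5·57
So 57⁻¹ ≡ −5 ≡ 281 (mod 286).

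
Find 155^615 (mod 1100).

615 in binary is 1001100111, i.e. 615 = 512 + 64 + 32 + 4 + 2 + 1.
155^1 ≡ 155 (mod 1100)
155^2 ≡ 155^2 = 24025 ≡ 925 (mod 1100)
155^4 ≡ 925^2 = 855625 ≡ 925 (mod 1100)
155^8 ≡ 925^2 = 855625 ≡ 925 (mod 1100)
155^16 ≡ 925^2 = 855625 ≡ 925 (mod 1100)
155^32 ≡ 925^2 = 855625 ≡ 925 (mod 1100)
155^64 ≡ 925^2 = 855625 ≡ 925 (mod 1100)
155^128 ≡ 925^2 = 855625 ≡ 925 (mod 1100)
155^256 ≡ 925^2 = 855625 ≡ 925 (mod 1100)
155^512 ≡ 925^2 = 855625 ≡ 925 (mod 1100)
155^615 = 155^512 · 155^64 · 155^32 · 155^4 · 155^2 · 155^1 ≡ 925 · 925 · 925 · 925 · 925 · 155 (mod 1100).
Accumulate the product:
925 · 925 = 855625 ≡ 925
925 · 925 = 855625 ≡ 925
925 · 925 = 855625 ≡ 925
925 · 925 = 855625 ≡ 925
925 · 155 = 143375 ≡ 375

375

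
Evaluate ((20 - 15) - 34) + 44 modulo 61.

20 - 15 = 5
5 - 34 = -29 ≡ 32 (mod 61)
32 + 44 = 76 ≡ 15 (mod 61)

15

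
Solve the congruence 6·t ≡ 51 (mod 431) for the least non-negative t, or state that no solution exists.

224

gcd(6, 431) = 1, so a unique solution mod 431 exists.
6⁻¹ ≡ 72 (mod 431).
t ≡ 72·51 ≡ 224 (mod 431).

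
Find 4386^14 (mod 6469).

3639

Compute successive squares:
14 in binary is 1110, i.e. 14 = 8 + 4 + 2.
4386^1 ≡ 4386 (mod 6469)
4386^2 ≡ 4386^2 = 19236996 ≡ 4659 (mod 6469)
4386^4 ≡ 4659^2 = 21706281 ≡ 2786 (mod 6469)
4386^8 ≡ 2786^2 = 7761796 ≡ 5465 (mod 6469)
4386^14 = 4386^8 × 4386^4 × 4386^2 ≡ 5465 × 2786 × 4659 (mod 6469).
Accumulate the product:
5465 × 2786 = 15225490 ≡ 3933
3933 × 4659 = 18323847 ≡ 3639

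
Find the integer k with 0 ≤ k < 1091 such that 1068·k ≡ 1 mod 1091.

By the extended Euclidean algorithm:
1091 = 1*1068 + 23
1068 = 46*23 + 10
23 = 2*10 + 3
10 = 3*3 + 1
3 = 3*1 + 0
gcd(1068, 1091) = 1, so the inverse exists.
Back-substitute for 1:
1 = 1*10 − 3*3
  = −3*23 + 7*10
  = 7*1068 − 325*23
  = −325*1091 + 332*1068
So 1068⁻¹ ≡ 332 (mod 1091).

332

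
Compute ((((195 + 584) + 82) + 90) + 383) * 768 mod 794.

252

195 + 584 = 779
779 + 82 = 861 ≡ 67 (mod 794)
67 + 90 = 157
157 + 383 = 540
540 * 768 = 414720 ≡ 252 (mod 794)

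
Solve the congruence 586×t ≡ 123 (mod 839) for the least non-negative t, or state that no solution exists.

gcd(586, 839) = 1, so a unique solution mod 839 exists.
586⁻¹ ≡ 451 (mod 839).
t ≡ 451×123 ≡ 99 (mod 839).

99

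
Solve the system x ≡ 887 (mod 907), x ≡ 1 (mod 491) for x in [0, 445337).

35353

907⁻¹ mod 491: 907×72 ≡ 1 (mod 491), so 907⁻¹ ≡ 72.
x = 887 + 907×((1 − 887)×72 mod 491) = 887 + 907×38 = 35353.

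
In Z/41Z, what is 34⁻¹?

Apply the Euclidean algorithm and back-substitute:
41 = 1×34 + 7
34 = 4×7 + 6
7 = 1×6 + 1
6 = 6×1 + 0
gcd(34, 41) = 1, so the inverse exists.
Back-substitute for 1:
1 = 1×7 − 1×6
  = −1×34 + 5×7
  = 5×41 − 6×34
So 34⁻¹ ≡ −6 ≡ 35 (mod 41).

35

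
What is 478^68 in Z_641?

Compute successive squares:
68 in binary is 1000100, i.e. 68 = 64 + 4.
478^1 ≡ 478 (mod 641)
478^2 ≡ 478^2 = 228484 ≡ 288 (mod 641)
478^4 ≡ 288^2 = 82944 ≡ 255 (mod 641)
478^8 ≡ 255^2 = 65025 ≡ 284 (mod 641)
478^16 ≡ 284^2 = 80656 ≡ 531 (mod 641)
478^32 ≡ 531^2 = 281961 ≡ 562 (mod 641)
478^64 ≡ 562^2 = 315844 ≡ 472 (mod 641)
478^68 = 478^64 × 478^4 ≡ 472 × 255 (mod 641).
472 × 255 = 120360 ≡ 493 (mod 641).

493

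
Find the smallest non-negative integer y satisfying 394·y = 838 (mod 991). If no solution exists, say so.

gcd(394, 991) = 1, so a unique solution mod 991 exists.
394⁻¹ ≡ 908 (mod 991).
y ≡ 908·838 ≡ 807 (mod 991).

807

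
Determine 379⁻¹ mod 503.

288

By the extended Euclidean algorithm:
503 = 1*379 + 124
379 = 3*124 + 7
124 = 17*7 + 5
7 = 1*5 + 2
5 = 2*2 + 1
2 = 2*1 + 0
gcd(379, 503) = 1, so the inverse exists.
Bézout: 1 = 162*503 − 215*379.
So 379⁻¹ ≡ −215 ≡ 288 (mod 503).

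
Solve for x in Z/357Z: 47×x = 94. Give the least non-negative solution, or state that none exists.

2

gcd(47, 357) = 1, so a unique solution mod 357 exists.
47⁻¹ ≡ 38 (mod 357).
x ≡ 38×94 ≡ 2 (mod 357).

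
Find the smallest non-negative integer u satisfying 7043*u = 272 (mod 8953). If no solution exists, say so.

gcd(7043, 8953) = 1, so a unique solution mod 8953 exists.
7043⁻¹ ≡ 4439 (mod 8953).
u ≡ 4439*272 ≡ 7706 (mod 8953).

7706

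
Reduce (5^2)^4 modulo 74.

53

(5)^2 ≡ 25 (mod 74)
(25)^4 ≡ 53 (mod 74)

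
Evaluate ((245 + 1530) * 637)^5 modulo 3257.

245 + 1530 = 1775
1775 * 637 = 1130675 ≡ 496 (mod 3257)
(496)^5 ≡ 1261 (mod 3257)

1261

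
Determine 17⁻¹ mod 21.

5

21 = 1×17 + 4
17 = 4×4 + 1
4 = 4×1 + 0
gcd(17, 21) = 1, so the inverse exists.
Back-substitute for 1:
1 = 1×17 − 4×4
  = −4×21 + 5×17
So 17⁻¹ ≡ 5 (mod 21).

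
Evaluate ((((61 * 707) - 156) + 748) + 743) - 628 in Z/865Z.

584

61 * 707 = 43127 ≡ 742 (mod 865)
742 - 156 = 586
586 + 748 = 1334 ≡ 469 (mod 865)
469 + 743 = 1212 ≡ 347 (mod 865)
347 - 628 = -281 ≡ 584 (mod 865)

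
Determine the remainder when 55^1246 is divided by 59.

1246 in binary is 10011011110, i.e. 1246 = 1024 + 128 + 64 + 16 + 8 + 4 + 2.
55^1 ≡ 55 (mod 59)
55^2 ≡ 55^2 = 3025 ≡ 16 (mod 59)
55^4 ≡ 16^2 = 256 ≡ 20 (mod 59)
55^8 ≡ 20^2 = 400 ≡ 46 (mod 59)
55^16 ≡ 46^2 = 2116 ≡ 51 (mod 59)
55^32 ≡ 51^2 = 2601 ≡ 5 (mod 59)
55^64 ≡ 5^2 = 25 (mod 59)
55^128 ≡ 25^2 = 625 ≡ 35 (mod 59)
55^256 ≡ 35^2 = 1225 ≡ 45 (mod 59)
55^512 ≡ 45^2 = 2025 ≡ 19 (mod 59)
55^1024 ≡ 19^2 = 361 ≡ 7 (mod 59)
55^1246 = 55^1024 · 55^128 · 55^64 · 55^16 · 55^8 · 55^4 · 55^2 ≡ 7 · 35 · 25 · 51 · 46 · 20 · 16 (mod 59).
Accumulate the product:
7 · 35 = 245 ≡ 9
9 · 25 = 225 ≡ 48
48 · 51 = 2448 ≡ 29
29 · 46 = 1334 ≡ 36
36 · 20 = 720 ≡ 12
12 · 16 = 192 ≡ 15

15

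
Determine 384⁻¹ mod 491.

78

491 = 1×384 + 107
384 = 3×107 + 63
107 = 1×63 + 44
63 = 1×44 + 19
44 = 2×19 + 6
19 = 3×6 + 1
6 = 6×1 + 0
gcd(384, 491) = 1, so the inverse exists.
Back-substitute for 1:
1 = 1×19 − 3×6
  = −3×44 + 7×19
  = 7×63 − 10×44
  = −10×107 + 17×63
  = 17×384 − 61×107
  = −61×491 + 78×384
So 384⁻¹ ≡ 78 (mod 491).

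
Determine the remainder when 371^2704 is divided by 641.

353

Using repeated squaring:
371^1 ≡ 371 (mod 641)
371^2 ≡ 371^2 = 137641 ≡ 467 (mod 641)
371^4 ≡ 467^2 = 218089 ≡ 149 (mod 641)
371^8 ≡ 149^2 = 22201 ≡ 407 (mod 641)
371^16 ≡ 407^2 = 165649 ≡ 271 (mod 641)
371^32 ≡ 271^2 = 73441 ≡ 367 (mod 641)
371^64 ≡ 367^2 = 134689 ≡ 79 (mod 641)
371^128 ≡ 79^2 = 6241 ≡ 472 (mod 641)
371^256 ≡ 472^2 = 222784 ≡ 357 (mod 641)
371^512 ≡ 357^2 = 127449 ≡ 531 (mod 641)
371^1024 ≡ 531^2 = 281961 ≡ 562 (mod 641)
371^2048 ≡ 562^2 = 315844 ≡ 472 (mod 641)
371^2704 = 371^2048 · 371^512 · 371^128 · 371^16 ≡ 472 · 531 · 472 · 271 (mod 641).
Accumulate the product:
472 · 531 = 250632 ≡ 1
1 · 472 = 472
472 · 271 = 127912 ≡ 353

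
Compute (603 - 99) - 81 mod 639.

603 - 99 = 504
504 - 81 = 423

423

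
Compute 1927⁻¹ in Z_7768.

5567

Run the extended Euclidean algorithm:
7768 = 4×1927 + 60
1927 = 32×60 + 7
60 = 8×7 + 4
7 = 1×4 + 3
4 = 1×3 + 1
3 = 3×1 + 0
gcd(1927, 7768) = 1, so the inverse exists.
Bézout: 1 = 546×7768 − 2201×1927.
So 1927⁻¹ ≡ −2201 ≡ 5567 (mod 7768).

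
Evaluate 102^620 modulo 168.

72

620 in binary is 1001101100, i.e. 620 = 512 + 64 + 32 + 8 + 4.
102^1 ≡ 102 (mod 168)
102^2 ≡ 102^2 = 10404 ≡ 156 (mod 168)
102^4 ≡ 156^2 = 24336 ≡ 144 (mod 168)
102^8 ≡ 144^2 = 20736 ≡ 72 (mod 168)
102^16 ≡ 72^2 = 5184 ≡ 144 (mod 168)
102^32 ≡ 144^2 = 20736 ≡ 72 (mod 168)
102^64 ≡ 72^2 = 5184 ≡ 144 (mod 168)
102^128 ≡ 144^2 = 20736 ≡ 72 (mod 168)
102^256 ≡ 72^2 = 5184 ≡ 144 (mod 168)
102^512 ≡ 144^2 = 20736 ≡ 72 (mod 168)
102^620 = 102^512 × 102^64 × 102^32 × 102^8 × 102^4 ≡ 72 × 144 × 72 × 72 × 144 (mod 168).
Accumulate the product:
72 × 144 = 10368 ≡ 120
120 × 72 = 8640 ≡ 72
72 × 72 = 5184 ≡ 144
144 × 144 = 20736 ≡ 72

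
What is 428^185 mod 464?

208

Compute successive squares:
185 in binary is 10111001, i.e. 185 = 128 + 32 + 16 + 8 + 1.
428^1 ≡ 428 (mod 464)
428^2 ≡ 428^2 = 183184 ≡ 368 (mod 464)
428^4 ≡ 368^2 = 135424 ≡ 400 (mod 464)
428^8 ≡ 400^2 = 160000 ≡ 384 (mod 464)
428^16 ≡ 384^2 = 147456 ≡ 368 (mod 464)
428^32 ≡ 368^2 = 135424 ≡ 400 (mod 464)
428^64 ≡ 400^2 = 160000 ≡ 384 (mod 464)
428^128 ≡ 384^2 = 147456 ≡ 368 (mod 464)
428^185 = 428^128 * 428^32 * 428^16 * 428^8 * 428^1 ≡ 368 * 400 * 368 * 384 * 428 (mod 464).
Accumulate the product:
368 * 400 = 147200 ≡ 112
112 * 368 = 41216 ≡ 384
384 * 384 = 147456 ≡ 368
368 * 428 = 157504 ≡ 208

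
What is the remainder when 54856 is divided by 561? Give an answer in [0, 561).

439

54856 = 97*561 + 439, so 54856 ≡ 439 (mod 561).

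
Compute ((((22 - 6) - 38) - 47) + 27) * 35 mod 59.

5

22 - 6 = 16
16 - 38 = -22 ≡ 37 (mod 59)
37 - 47 = -10 ≡ 49 (mod 59)
49 + 27 = 76 ≡ 17 (mod 59)
17 * 35 = 595 ≡ 5 (mod 59)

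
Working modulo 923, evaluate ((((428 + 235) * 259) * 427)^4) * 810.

611

428 + 235 = 663
663 * 259 = 171717 ≡ 39 (mod 923)
39 * 427 = 16653 ≡ 39 (mod 923)
(39)^4 ≡ 403 (mod 923)
403 * 810 = 326430 ≡ 611 (mod 923)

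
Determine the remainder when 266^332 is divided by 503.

Using repeated squaring:
332 in binary is 101001100, i.e. 332 = 256 + 64 + 8 + 4.
266^1 ≡ 266 (mod 503)
266^2 ≡ 266^2 = 70756 ≡ 336 (mod 503)
266^4 ≡ 336^2 = 112896 ≡ 224 (mod 503)
266^8 ≡ 224^2 = 50176 ≡ 379 (mod 503)
266^16 ≡ 379^2 = 143641 ≡ 286 (mod 503)
266^32 ≡ 286^2 = 81796 ≡ 310 (mod 503)
266^64 ≡ 310^2 = 96100 ≡ 27 (mod 503)
266^128 ≡ 27^2 = 729 ≡ 226 (mod 503)
266^256 ≡ 226^2 = 51076 ≡ 273 (mod 503)
266^332 = 266^256 × 266^64 × 266^8 × 266^4 ≡ 273 × 27 × 379 × 224 (mod 503).
Accumulate the product:
273 × 27 = 7371 ≡ 329
329 × 379 = 124691 ≡ 450
450 × 224 = 100800 ≡ 200

200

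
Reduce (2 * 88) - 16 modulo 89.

71

2 * 88 = 176 ≡ 87 (mod 89)
87 - 16 = 71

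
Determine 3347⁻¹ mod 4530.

4530 = 1×3347 + 1183
3347 = 2×1183 + 981
1183 = 1×981 + 202
981 = 4×202 + 173
202 = 1×173 + 29
173 = 5×29 + 28
29 = 1×28 + 1
28 = 28×1 + 0
gcd(3347, 4530) = 1, so the inverse exists.
Bézout: 1 = 116×4530 − 157×3347.
So 3347⁻¹ ≡ −157 ≡ 4373 (mod 4530).

4373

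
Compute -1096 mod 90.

-1096 = -13×90 + 74, so -1096 ≡ 74 (mod 90).

74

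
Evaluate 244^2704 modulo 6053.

2175

Compute successive squares:
244^1 ≡ 244 (mod 6053)
244^2 ≡ 244^2 = 59536 ≡ 5059 (mod 6053)
244^4 ≡ 5059^2 = 25593481 ≡ 1397 (mod 6053)
244^8 ≡ 1397^2 = 1951609 ≡ 2543 (mod 6053)
244^16 ≡ 2543^2 = 6466849 ≡ 2245 (mod 6053)
244^32 ≡ 2245^2 = 5040025 ≡ 3929 (mod 6053)
244^64 ≡ 3929^2 = 15437041 ≡ 1891 (mod 6053)
244^128 ≡ 1891^2 = 3575881 ≡ 4611 (mod 6053)
244^256 ≡ 4611^2 = 21261321 ≡ 3185 (mod 6053)
244^512 ≡ 3185^2 = 10144225 ≡ 5450 (mod 6053)
244^1024 ≡ 5450^2 = 29702500 ≡ 429 (mod 6053)
244^2048 ≡ 429^2 = 184041 ≡ 2451 (mod 6053)
244^2704 = 244^2048 * 244^512 * 244^128 * 244^16 ≡ 2451 * 5450 * 4611 * 2245 (mod 6053).
Accumulate the product:
2451 * 5450 = 13357950 ≡ 5032
5032 * 4611 = 23202552 ≡ 1403
1403 * 2245 = 3149735 ≡ 2175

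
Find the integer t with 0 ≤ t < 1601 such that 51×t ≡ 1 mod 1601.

879

Apply the Euclidean algorithm and back-substitute:
1601 = 31·51 + 20
51 = 2·20 + 11
20 = 1·11 + 9
11 = 1·9 + 2
9 = 4·2 + 1
2 = 2·1 + 0
gcd(51, 1601) = 1, so the inverse exists.
Back-substitute for 1:
1 = 1·9 − 4·2
  = −4·11 + 5·9
  = 5·20 − 9·11
  = −9·51 + 23·20
  = 23·1601 − 722·51
So 51⁻¹ ≡ −722 ≡ 879 (mod 1601).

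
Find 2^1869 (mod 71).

Compute successive squares:
1869 in binary is 11101001101, i.e. 1869 = 1024 + 512 + 256 + 64 + 8 + 4 + 1.
2^1 ≡ 2 (mod 71)
2^2 ≡ 2^2 = 4 (mod 71)
2^4 ≡ 4^2 = 16 (mod 71)
2^8 ≡ 16^2 = 256 ≡ 43 (mod 71)
2^16 ≡ 43^2 = 1849 ≡ 3 (mod 71)
2^32 ≡ 3^2 = 9 (mod 71)
2^64 ≡ 9^2 = 81 ≡ 10 (mod 71)
2^128 ≡ 10^2 = 100 ≡ 29 (mod 71)
2^256 ≡ 29^2 = 841 ≡ 60 (mod 71)
2^512 ≡ 60^2 = 3600 ≡ 50 (mod 71)
2^1024 ≡ 50^2 = 2500 ≡ 15 (mod 71)
2^1869 = 2^1024 * 2^512 * 2^256 * 2^64 * 2^8 * 2^4 * 2^1 ≡ 15 * 50 * 60 * 10 * 43 * 16 * 2 (mod 71).
Accumulate the product:
15 * 50 = 750 ≡ 40
40 * 60 = 2400 ≡ 57
57 * 10 = 570 ≡ 2
2 * 43 = 86 ≡ 15
15 * 16 = 240 ≡ 27
27 * 2 = 54

54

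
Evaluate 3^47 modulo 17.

47 in binary is 101111, i.e. 47 = 32 + 8 + 4 + 2 + 1.
3^1 ≡ 3 (mod 17)
3^2 ≡ 3^2 = 9 (mod 17)
3^4 ≡ 9^2 = 81 ≡ 13 (mod 17)
3^8 ≡ 13^2 = 169 ≡ 16 (mod 17)
3^16 ≡ 16^2 = 256 ≡ 1 (mod 17)
3^32 ≡ 1^2 = 1 (mod 17)
3^47 = 3^32 · 3^8 · 3^4 · 3^2 · 3^1 ≡ 1 · 16 · 13 · 9 · 3 (mod 17).
Accumulate the product:
1 · 16 = 16
16 · 13 = 208 ≡ 4
4 · 9 = 36 ≡ 2
2 · 3 = 6

6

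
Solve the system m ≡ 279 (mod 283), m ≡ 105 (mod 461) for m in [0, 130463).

114894

283⁻¹ mod 461: 283*101 ≡ 1 (mod 461), so 283⁻¹ ≡ 101.
m = 279 + 283*((105 − 279)*101 mod 461) = 279 + 283*405 = 114894.
Check: 114894 mod 283 = 279, 114894 mod 461 = 105. ✓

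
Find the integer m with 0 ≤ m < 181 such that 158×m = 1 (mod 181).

Run the extended Euclidean algorithm:
181 = 1×158 + 23
158 = 6×23 + 20
23 = 1×20 + 3
20 = 6×3 + 2
3 = 1×2 + 1
2 = 2×1 + 0
gcd(158, 181) = 1, so the inverse exists.
Back-substitute for 1:
1 = 1×3 − 1×2
  = −1×20 + 7×3
  = 7×23 − 8×20
  = −8×158 + 55×23
  = 55×181 − 63×158
So 158⁻¹ ≡ −63 ≡ 118 (mod 181).

118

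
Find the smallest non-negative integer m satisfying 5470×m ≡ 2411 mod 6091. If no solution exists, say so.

gcd(5470, 6091) = 1, so a unique solution mod 6091 exists.
5470⁻¹ ≡ 4453 (mod 6091).
m ≡ 4453×2411 ≡ 3841 (mod 6091).

3841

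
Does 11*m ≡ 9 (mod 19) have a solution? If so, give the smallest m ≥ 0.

6

gcd(11, 19) = 1, so a unique solution mod 19 exists.
11⁻¹ ≡ 7 (mod 19).
m ≡ 7*9 ≡ 6 (mod 19).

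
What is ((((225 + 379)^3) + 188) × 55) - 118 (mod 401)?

104

225 + 379 = 604 ≡ 203 (mod 401)
(203)^3 ≡ 166 (mod 401)
166 + 188 = 354
354 × 55 = 19470 ≡ 222 (mod 401)
222 - 118 = 104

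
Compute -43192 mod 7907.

-43192 = -6*7907 + 4250, so -43192 ≡ 4250 (mod 7907).

4250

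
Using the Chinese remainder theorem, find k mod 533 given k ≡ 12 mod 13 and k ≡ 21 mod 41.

103

13⁻¹ mod 41: 13·19 ≡ 1 (mod 41), so 13⁻¹ ≡ 19.
k = 12 + 13·((21 − 12)·19 mod 41) = 12 + 13·7 = 103.
Check: 103 mod 13 = 12, 103 mod 41 = 21. ✓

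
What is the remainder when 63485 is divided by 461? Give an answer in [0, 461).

63485 = 137×461 + 328, so 63485 ≡ 328 (mod 461).

328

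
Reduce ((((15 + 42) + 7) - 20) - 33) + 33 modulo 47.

15 + 42 = 57 ≡ 10 (mod 47)
10 + 7 = 17
17 - 20 = -3 ≡ 44 (mod 47)
44 - 33 = 11
11 + 33 = 44

44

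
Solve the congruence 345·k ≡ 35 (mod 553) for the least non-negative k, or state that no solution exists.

497

gcd(345, 553) = 1, so a unique solution mod 553 exists.
345⁻¹ ≡ 109 (mod 553).
k ≡ 109·35 ≡ 497 (mod 553).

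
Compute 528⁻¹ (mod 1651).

616

Run the extended Euclidean algorithm:
1651 = 3×528 + 67
528 = 7×67 + 59
67 = 1×59 + 8
59 = 7×8 + 3
8 = 2×3 + 2
3 = 1×2 + 1
2 = 2×1 + 0
gcd(528, 1651) = 1, so the inverse exists.
Back-substitute for 1:
1 = 1×3 − 1×2
  = −1×8 + 3×3
  = 3×59 − 22×8
  = −22×67 + 25×59
  = 25×528 − 197×67
  = −197×1651 + 616×528
So 528⁻¹ ≡ 616 (mod 1651).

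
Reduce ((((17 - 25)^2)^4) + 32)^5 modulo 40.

17 - 25 = -8 ≡ 32 (mod 40)
(32)^2 ≡ 24 (mod 40)
(24)^4 ≡ 16 (mod 40)
16 + 32 = 48 ≡ 8 (mod 40)
(8)^5 ≡ 8 (mod 40)

8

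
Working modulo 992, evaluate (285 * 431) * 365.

285 * 431 = 122835 ≡ 819 (mod 992)
819 * 365 = 298935 ≡ 343 (mod 992)

343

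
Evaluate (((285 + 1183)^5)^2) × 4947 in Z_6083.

1438

285 + 1183 = 1468
(1468)^5 ≡ 3972 (mod 6083)
(3972)^2 ≡ 3565 (mod 6083)
3565 × 4947 = 17636055 ≡ 1438 (mod 6083)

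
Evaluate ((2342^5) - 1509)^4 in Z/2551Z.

474

(2342)^5 ≡ 414 (mod 2551)
414 - 1509 = -1095 ≡ 1456 (mod 2551)
(1456)^4 ≡ 474 (mod 2551)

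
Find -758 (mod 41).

21

-758 = -19×41 + 21, so -758 ≡ 21 (mod 41).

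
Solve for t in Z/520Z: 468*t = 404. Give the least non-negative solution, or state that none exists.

gcd(468, 520) = 52, and 52 does not divide 404.
So the congruence has no solution.

no solution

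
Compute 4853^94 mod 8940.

By square-and-multiply:
4853^1 ≡ 4853 (mod 8940)
4853^2 ≡ 4853^2 = 23551609 ≡ 3649 (mod 8940)
4853^4 ≡ 3649^2 = 13315201 ≡ 3541 (mod 8940)
4853^8 ≡ 3541^2 = 12538681 ≡ 4801 (mod 8940)
4853^16 ≡ 4801^2 = 23049601 ≡ 2281 (mod 8940)
4853^32 ≡ 2281^2 = 5202961 ≡ 8821 (mod 8940)
4853^64 ≡ 8821^2 = 77810041 ≡ 5221 (mod 8940)
4853^94 = 4853^64 · 4853^16 · 4853^8 · 4853^4 · 4853^2 ≡ 5221 · 2281 · 4801 · 3541 · 3649 (mod 8940).
Accumulate the product:
5221 · 2281 = 11909101 ≡ 1021
1021 · 4801 = 4901821 ≡ 2701
2701 · 3541 = 9564241 ≡ 7381
7381 · 3649 = 26933269 ≡ 5989

5989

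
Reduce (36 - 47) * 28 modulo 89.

36 - 47 = -11 ≡ 78 (mod 89)
78 * 28 = 2184 ≡ 48 (mod 89)

48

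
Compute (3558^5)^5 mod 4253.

1955

(3558)^5 ≡ 1175 (mod 4253)
(1175)^5 ≡ 1955 (mod 4253)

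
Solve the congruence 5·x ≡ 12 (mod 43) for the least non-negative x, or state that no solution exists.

gcd(5, 43) = 1, so a unique solution mod 43 exists.
5⁻¹ ≡ 26 (mod 43).
x ≡ 26·12 ≡ 11 (mod 43).

11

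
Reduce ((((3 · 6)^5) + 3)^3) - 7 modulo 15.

14

3 · 6 = 18 ≡ 3 (mod 15)
(3)^5 ≡ 3 (mod 15)
3 + 3 = 6
(6)^3 ≡ 6 (mod 15)
6 - 7 = -1 ≡ 14 (mod 15)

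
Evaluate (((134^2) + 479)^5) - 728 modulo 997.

875

(134)^2 ≡ 10 (mod 997)
10 + 479 = 489
(489)^5 ≡ 606 (mod 997)
606 - 728 = -122 ≡ 875 (mod 997)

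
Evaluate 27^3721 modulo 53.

33

3721 in binary is 111010001001, i.e. 3721 = 2048 + 1024 + 512 + 128 + 8 + 1.
27^1 ≡ 27 (mod 53)
27^2 ≡ 27^2 = 729 ≡ 40 (mod 53)
27^4 ≡ 40^2 = 1600 ≡ 10 (mod 53)
27^8 ≡ 10^2 = 100 ≡ 47 (mod 53)
27^16 ≡ 47^2 = 2209 ≡ 36 (mod 53)
27^32 ≡ 36^2 = 1296 ≡ 24 (mod 53)
27^64 ≡ 24^2 = 576 ≡ 46 (mod 53)
27^128 ≡ 46^2 = 2116 ≡ 49 (mod 53)
27^256 ≡ 49^2 = 2401 ≡ 16 (mod 53)
27^512 ≡ 16^2 = 256 ≡ 44 (mod 53)
27^1024 ≡ 44^2 = 1936 ≡ 28 (mod 53)
27^2048 ≡ 28^2 = 784 ≡ 42 (mod 53)
27^3721 = 27^2048 × 27^1024 × 27^512 × 27^128 × 27^8 × 27^1 ≡ 42 × 28 × 44 × 49 × 47 × 27 (mod 53).
Accumulate the product:
42 × 28 = 1176 ≡ 10
10 × 44 = 440 ≡ 16
16 × 49 = 784 ≡ 42
42 × 47 = 1974 ≡ 13
13 × 27 = 351 ≡ 33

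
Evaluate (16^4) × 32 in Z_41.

(16)^4 ≡ 18 (mod 41)
18 × 32 = 576 ≡ 2 (mod 41)

2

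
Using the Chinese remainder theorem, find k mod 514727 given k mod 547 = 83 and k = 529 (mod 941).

547⁻¹ mod 941: 547*695 ≡ 1 (mod 941), so 547⁻¹ ≡ 695.
k = 83 + 547*((529 − 83)*695 mod 941) = 83 + 547*381 = 208490.
Check: 208490 mod 547 = 83, 208490 mod 941 = 529. ✓

208490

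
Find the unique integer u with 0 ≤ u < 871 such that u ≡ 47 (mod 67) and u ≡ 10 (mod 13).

114

67⁻¹ mod 13: 67×7 ≡ 1 (mod 13), so 67⁻¹ ≡ 7.
u = 47 + 67×((10 − 47)×7 mod 13) = 47 + 67×1 = 114.
Check: 114 mod 67 = 47, 114 mod 13 = 10. ✓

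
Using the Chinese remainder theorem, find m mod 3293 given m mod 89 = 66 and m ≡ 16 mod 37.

867

89⁻¹ mod 37: 89×5 ≡ 1 (mod 37), so 89⁻¹ ≡ 5.
m = 66 + 89×((16 − 66)×5 mod 37) = 66 + 89×9 = 867.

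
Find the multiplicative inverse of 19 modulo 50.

By the extended Euclidean algorithm:
50 = 2×19 + 12
19 = 1×12 + 7
12 = 1×7 + 5
7 = 1×5 + 2
5 = 2×2 + 1
2 = 2×1 + 0
gcd(19, 50) = 1, so the inverse exists.
Bézout: 1 = 8×50 − 21×19.
So 19⁻¹ ≡ −21 ≡ 29 (mod 50).

29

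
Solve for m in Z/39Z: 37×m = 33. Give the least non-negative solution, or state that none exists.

gcd(37, 39) = 1, so a unique solution mod 39 exists.
37⁻¹ ≡ 19 (mod 39).
m ≡ 19×33 ≡ 3 (mod 39).

3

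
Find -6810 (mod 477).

345

-6810 = -15·477 + 345, so -6810 ≡ 345 (mod 477).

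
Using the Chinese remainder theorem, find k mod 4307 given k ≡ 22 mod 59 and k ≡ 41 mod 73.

59⁻¹ mod 73: 59·26 ≡ 1 (mod 73), so 59⁻¹ ≡ 26.
k = 22 + 59·((41 − 22)·26 mod 73) = 22 + 59·56 = 3326.

3326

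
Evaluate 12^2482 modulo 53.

By square-and-multiply:
2482 in binary is 100110110010, i.e. 2482 = 2048 + 256 + 128 + 32 + 16 + 2.
12^1 ≡ 12 (mod 53)
12^2 ≡ 12^2 = 144 ≡ 38 (mod 53)
12^4 ≡ 38^2 = 1444 ≡ 13 (mod 53)
12^8 ≡ 13^2 = 169 ≡ 10 (mod 53)
12^16 ≡ 10^2 = 100 ≡ 47 (mod 53)
12^32 ≡ 47^2 = 2209 ≡ 36 (mod 53)
12^64 ≡ 36^2 = 1296 ≡ 24 (mod 53)
12^128 ≡ 24^2 = 576 ≡ 46 (mod 53)
12^256 ≡ 46^2 = 2116 ≡ 49 (mod 53)
12^512 ≡ 49^2 = 2401 ≡ 16 (mod 53)
12^1024 ≡ 16^2 = 256 ≡ 44 (mod 53)
12^2048 ≡ 44^2 = 1936 ≡ 28 (mod 53)
12^2482 = 12^2048 × 12^256 × 12^128 × 12^32 × 12^16 × 12^2 ≡ 28 × 49 × 46 × 36 × 47 × 38 (mod 53).
Accumulate the product:
28 × 49 = 1372 ≡ 47
47 × 46 = 2162 ≡ 42
42 × 36 = 1512 ≡ 28
28 × 47 = 1316 ≡ 44
44 × 38 = 1672 ≡ 29

29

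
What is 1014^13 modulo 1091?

Using repeated squaring:
13 in binary is 1101, i.e. 13 = 8 + 4 + 1.
1014^1 ≡ 1014 (mod 1091)
1014^2 ≡ 1014^2 = 1028196 ≡ 474 (mod 1091)
1014^4 ≡ 474^2 = 224676 ≡ 1021 (mod 1091)
1014^8 ≡ 1021^2 = 1042441 ≡ 536 (mod 1091)
1014^13 = 1014^8 · 1014^4 · 1014^1 ≡ 536 · 1021 · 1014 (mod 1091).
Accumulate the product:
536 · 1021 = 547256 ≡ 665
665 · 1014 = 674310 ≡ 72

72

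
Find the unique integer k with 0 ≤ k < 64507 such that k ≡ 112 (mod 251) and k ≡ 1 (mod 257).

251⁻¹ mod 257: 251×214 ≡ 1 (mod 257), so 251⁻¹ ≡ 214.
k = 112 + 251×((1 − 112)×214 mod 257) = 112 + 251×147 = 37009.
Check: 37009 mod 251 = 112, 37009 mod 257 = 1. ✓

37009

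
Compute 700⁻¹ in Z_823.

368

823 = 1·700 + 123
700 = 5·123 + 85
123 = 1·85 + 38
85 = 2·38 + 9
38 = 4·9 + 2
9 = 4·2 + 1
2 = 2·1 + 0
gcd(700, 823) = 1, so the inverse exists.
Back-substitute for 1:
1 = 1·9 − 4·2
  = −4·38 + 17·9
  = 17·85 − 38·38
  = −38·123 + 55·85
  = 55·700 − 313·123
  = −313·823 + 368·700
So 700⁻¹ ≡ 368 (mod 823).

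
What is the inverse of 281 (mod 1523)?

271

Apply the Euclidean algorithm and back-substitute:
1523 = 5*281 + 118
281 = 2*118 + 45
118 = 2*45 + 28
45 = 1*28 + 17
28 = 1*17 + 11
17 = 1*11 + 6
11 = 1*6 + 5
6 = 1*5 + 1
5 = 5*1 + 0
gcd(281, 1523) = 1, so the inverse exists.
Back-substitute for 1:
1 = 1*6 − 1*5
  = −1*11 + 2*6
  = 2*17 − 3*11
  = −3*28 + 5*17
  = 5*45 − 8*28
  = −8*118 + 21*45
  = 21*281 − 50*118
  = −50*1523 + 271*281
So 281⁻¹ ≡ 271 (mod 1523).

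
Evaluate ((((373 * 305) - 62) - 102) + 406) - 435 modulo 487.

101

373 * 305 = 113765 ≡ 294 (mod 487)
294 - 62 = 232
232 - 102 = 130
130 + 406 = 536 ≡ 49 (mod 487)
49 - 435 = -386 ≡ 101 (mod 487)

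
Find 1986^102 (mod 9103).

2032

Using repeated squaring:
102 in binary is 1100110, i.e. 102 = 64 + 32 + 4 + 2.
1986^1 ≡ 1986 (mod 9103)
1986^2 ≡ 1986^2 = 3944196 ≡ 2597 (mod 9103)
1986^4 ≡ 2597^2 = 6744409 ≡ 8189 (mod 9103)
1986^8 ≡ 8189^2 = 67059721 ≡ 7023 (mod 9103)
1986^16 ≡ 7023^2 = 49322529 ≡ 2475 (mod 9103)
1986^32 ≡ 2475^2 = 6125625 ≡ 8409 (mod 9103)
1986^64 ≡ 8409^2 = 70711281 ≡ 8280 (mod 9103)
1986^102 = 1986^64 * 1986^32 * 1986^4 * 1986^2 ≡ 8280 * 8409 * 8189 * 2597 (mod 9103).
Accumulate the product:
8280 * 8409 = 69626520 ≡ 6776
6776 * 8189 = 55488664 ≡ 5879
5879 * 2597 = 15267763 ≡ 2032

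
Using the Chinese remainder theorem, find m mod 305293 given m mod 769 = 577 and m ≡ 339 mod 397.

264344

769⁻¹ mod 397: 769*127 ≡ 1 (mod 397), so 769⁻¹ ≡ 127.
m = 577 + 769*((339 − 577)*127 mod 397) = 577 + 769*343 = 264344.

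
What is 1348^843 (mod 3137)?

By square-and-multiply:
843 in binary is 1101001011, i.e. 843 = 512 + 256 + 64 + 8 + 2 + 1.
1348^1 ≡ 1348 (mod 3137)
1348^2 ≡ 1348^2 = 1817104 ≡ 781 (mod 3137)
1348^4 ≡ 781^2 = 609961 ≡ 1383 (mod 3137)
1348^8 ≡ 1383^2 = 1912689 ≡ 2256 (mod 3137)
1348^16 ≡ 2256^2 = 5089536 ≡ 1322 (mod 3137)
1348^32 ≡ 1322^2 = 1747684 ≡ 375 (mod 3137)
1348^64 ≡ 375^2 = 140625 ≡ 2597 (mod 3137)
1348^128 ≡ 2597^2 = 6744409 ≡ 2996 (mod 3137)
1348^256 ≡ 2996^2 = 8976016 ≡ 1059 (mod 3137)
1348^512 ≡ 1059^2 = 1121481 ≡ 1572 (mod 3137)
1348^843 = 1348^512 × 1348^256 × 1348^64 × 1348^8 × 1348^2 × 1348^1 ≡ 1572 × 1059 × 2597 × 2256 × 781 × 1348 (mod 3137).
Accumulate the product:
1572 × 1059 = 1664748 ≡ 2138
2138 × 2597 = 5552386 ≡ 3033
3033 × 2256 = 6842448 ≡ 651
651 × 781 = 508431 ≡ 237
237 × 1348 = 319476 ≡ 2639

2639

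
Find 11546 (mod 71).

44

11546 = 162×71 + 44, so 11546 ≡ 44 (mod 71).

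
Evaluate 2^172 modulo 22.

172 in binary is 10101100, i.e. 172 = 128 + 32 + 8 + 4.
2^1 ≡ 2 (mod 22)
2^2 ≡ 2^2 = 4 (mod 22)
2^4 ≡ 4^2 = 16 (mod 22)
2^8 ≡ 16^2 = 256 ≡ 14 (mod 22)
2^16 ≡ 14^2 = 196 ≡ 20 (mod 22)
2^32 ≡ 20^2 = 400 ≡ 4 (mod 22)
2^64 ≡ 4^2 = 16 (mod 22)
2^128 ≡ 16^2 = 256 ≡ 14 (mod 22)
2^172 = 2^128 × 2^32 × 2^8 × 2^4 ≡ 14 × 4 × 14 × 16 (mod 22).
Accumulate the product:
14 × 4 = 56 ≡ 12
12 × 14 = 168 ≡ 14
14 × 16 = 224 ≡ 4

4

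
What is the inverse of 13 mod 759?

759 = 58·13 + 5
13 = 2·5 + 3
5 = 1·3 + 2
3 = 1·2 + 1
2 = 2·1 + 0
gcd(13, 759) = 1, so the inverse exists.
Back-substitute for 1:
1 = 1·3 − 1·2
  = −1·5 + 2·3
  = 2·13 − 5·5
  = −5·759 + 292·13
So 13⁻¹ ≡ 292 (mod 759).

292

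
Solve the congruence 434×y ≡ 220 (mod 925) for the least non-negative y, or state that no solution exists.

gcd(434, 925) = 1, so a unique solution mod 925 exists.
434⁻¹ ≡ 714 (mod 925).
y ≡ 714×220 ≡ 755 (mod 925).

755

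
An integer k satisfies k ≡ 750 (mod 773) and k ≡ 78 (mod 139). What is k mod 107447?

773⁻¹ mod 139: 773×41 ≡ 1 (mod 139), so 773⁻¹ ≡ 41.
k = 750 + 773×((78 − 750)×41 mod 139) = 750 + 773×109 = 85007.

85007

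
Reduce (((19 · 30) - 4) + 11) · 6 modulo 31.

19 · 30 = 570 ≡ 12 (mod 31)
12 - 4 = 8
8 + 11 = 19
19 · 6 = 114 ≡ 21 (mod 31)

21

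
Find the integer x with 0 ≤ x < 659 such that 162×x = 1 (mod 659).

419

Apply the Euclidean algorithm and back-substitute:
659 = 4*162 + 11
162 = 14*11 + 8
11 = 1*8 + 3
8 = 2*3 + 2
3 = 1*2 + 1
2 = 2*1 + 0
gcd(162, 659) = 1, so the inverse exists.
Back-substitute for 1:
1 = 1*3 − 1*2
  = −1*8 + 3*3
  = 3*11 − 4*8
  = −4*162 + 59*11
  = 59*659 − 240*162
So 162⁻¹ ≡ −240 ≡ 419 (mod 659).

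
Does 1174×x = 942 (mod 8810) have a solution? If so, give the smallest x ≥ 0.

3873

gcd(1174, 8810) = 2, and 2 | 942, so solutions exist.
Divide through by 2: 587×x ≡ 471 (mod 4405).
587⁻¹ ≡ 878 (mod 4405).
x ≡ 878×471 ≡ 3873 (mod 4405).
The smallest non-negative solution is x = 3873.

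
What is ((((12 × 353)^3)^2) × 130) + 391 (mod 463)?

12 × 353 = 4236 ≡ 69 (mod 463)
(69)^3 ≡ 242 (mod 463)
(242)^2 ≡ 226 (mod 463)
226 × 130 = 29380 ≡ 211 (mod 463)
211 + 391 = 602 ≡ 139 (mod 463)

139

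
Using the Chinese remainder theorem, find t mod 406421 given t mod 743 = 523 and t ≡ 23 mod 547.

743⁻¹ mod 547: 743×427 ≡ 1 (mod 547), so 743⁻¹ ≡ 427.
t = 523 + 743×((23 − 523)×427 mod 547) = 523 + 743×377 = 280634.

280634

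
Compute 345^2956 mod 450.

225

By square-and-multiply:
2956 in binary is 101110001100, i.e. 2956 = 2048 + 512 + 256 + 128 + 8 + 4.
345^1 ≡ 345 (mod 450)
345^2 ≡ 345^2 = 119025 ≡ 225 (mod 450)
345^4 ≡ 225^2 = 50625 ≡ 225 (mod 450)
345^8 ≡ 225^2 = 50625 ≡ 225 (mod 450)
345^16 ≡ 225^2 = 50625 ≡ 225 (mod 450)
345^32 ≡ 225^2 = 50625 ≡ 225 (mod 450)
345^64 ≡ 225^2 = 50625 ≡ 225 (mod 450)
345^128 ≡ 225^2 = 50625 ≡ 225 (mod 450)
345^256 ≡ 225^2 = 50625 ≡ 225 (mod 450)
345^512 ≡ 225^2 = 50625 ≡ 225 (mod 450)
345^1024 ≡ 225^2 = 50625 ≡ 225 (mod 450)
345^2048 ≡ 225^2 = 50625 ≡ 225 (mod 450)
345^2956 = 345^2048 · 345^512 · 345^256 · 345^128 · 345^8 · 345^4 ≡ 225 · 225 · 225 · 225 · 225 · 225 (mod 450).
Accumulate the product:
225 · 225 = 50625 ≡ 225
225 · 225 = 50625 ≡ 225
225 · 225 = 50625 ≡ 225
225 · 225 = 50625 ≡ 225
225 · 225 = 50625 ≡ 225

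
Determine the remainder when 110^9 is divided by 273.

83

Compute successive squares:
110^1 ≡ 110 (mod 273)
110^2 ≡ 110^2 = 12100 ≡ 88 (mod 273)
110^4 ≡ 88^2 = 7744 ≡ 100 (mod 273)
110^8 ≡ 100^2 = 10000 ≡ 172 (mod 273)
110^9 = 110^8 · 110^1 ≡ 172 · 110 (mod 273).
172 · 110 = 18920 ≡ 83 (mod 273).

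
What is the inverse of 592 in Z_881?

189

881 = 1·592 + 289
592 = 2·289 + 14
289 = 20·14 + 9
14 = 1·9 + 5
9 = 1·5 + 4
5 = 1·4 + 1
4 = 4·1 + 0
gcd(592, 881) = 1, so the inverse exists.
Bézout: 1 = −127·881 + 189·592.
So 592⁻¹ ≡ 189 (mod 881).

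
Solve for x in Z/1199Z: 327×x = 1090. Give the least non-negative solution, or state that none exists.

gcd(327, 1199) = 109, and 109 | 1090, so solutions exist.
Divide through by 109: 3×x ≡ 10 mod 11.
3⁻¹ ≡ 4 (mod 11).
x ≡ 4×10 ≡ 7 (mod 11).
The smallest non-negative solution is x = 7.

7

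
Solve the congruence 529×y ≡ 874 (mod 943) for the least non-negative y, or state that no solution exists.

7

gcd(529, 943) = 23, and 23 | 874, so solutions exist.
Divide through by 23: 23×y = 38 (mod 41).
23⁻¹ ≡ 25 (mod 41).
y ≡ 25×38 ≡ 7 (mod 41).
The smallest non-negative solution is y = 7.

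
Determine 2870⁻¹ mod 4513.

1074

Run the extended Euclidean algorithm:
4513 = 1*2870 + 1643
2870 = 1*1643 + 1227
1643 = 1*1227 + 416
1227 = 2*416 + 395
416 = 1*395 + 21
395 = 18*21 + 17
21 = 1*17 + 4
17 = 4*4 + 1
4 = 4*1 + 0
gcd(2870, 4513) = 1, so the inverse exists.
Back-substitute for 1:
1 = 1*17 − 4*4
  = −4*21 + 5*17
  = 5*395 − 94*21
  = −94*416 + 99*395
  = 99*1227 − 292*416
  = −292*1643 + 391*1227
  = 391*2870 − 683*1643
  = −683*4513 + 1074*2870
So 2870⁻¹ ≡ 1074 (mod 4513).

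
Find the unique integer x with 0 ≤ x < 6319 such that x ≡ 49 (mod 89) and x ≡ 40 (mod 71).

3164

89⁻¹ mod 71: 89*4 ≡ 1 (mod 71), so 89⁻¹ ≡ 4.
x = 49 + 89*((40 − 49)*4 mod 71) = 49 + 89*35 = 3164.
Check: 3164 mod 89 = 49, 3164 mod 71 = 40. ✓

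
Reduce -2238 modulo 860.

-2238 = -3*860 + 342, so -2238 ≡ 342 (mod 860).

342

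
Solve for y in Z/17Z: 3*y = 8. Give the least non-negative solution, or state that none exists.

14

gcd(3, 17) = 1, so a unique solution mod 17 exists.
3⁻¹ ≡ 6 (mod 17).
y ≡ 6*8 ≡ 14 (mod 17).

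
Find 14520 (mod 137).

135

14520 = 105·137 + 135, so 14520 ≡ 135 (mod 137).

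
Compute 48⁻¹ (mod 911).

19

911 = 18·48 + 47
48 = 1·47 + 1
47 = 47·1 + 0
gcd(48, 911) = 1, so the inverse exists.
Back-substitute for 1:
1 = 1·48 − 1·47
  = −1·911 + 19·48
So 48⁻¹ ≡ 19 (mod 911).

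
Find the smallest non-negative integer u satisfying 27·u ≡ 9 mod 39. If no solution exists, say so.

gcd(27, 39) = 3, and 3 | 9, so solutions exist.
Divide through by 3: 9·u mod 13 = 3.
9⁻¹ ≡ 3 (mod 13).
u ≡ 3·3 ≡ 9 (mod 13).
The smallest non-negative solution is u = 9.

9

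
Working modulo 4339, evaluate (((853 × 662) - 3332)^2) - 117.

853 × 662 = 564686 ≡ 616 (mod 4339)
616 - 3332 = -2716 ≡ 1623 (mod 4339)
(1623)^2 ≡ 356 (mod 4339)
356 - 117 = 239

239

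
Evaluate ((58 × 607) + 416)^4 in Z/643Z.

58 × 607 = 35206 ≡ 484 (mod 643)
484 + 416 = 900 ≡ 257 (mod 643)
(257)^4 ≡ 250 (mod 643)

250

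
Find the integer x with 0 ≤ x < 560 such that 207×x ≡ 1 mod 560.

303

Run the extended Euclidean algorithm:
560 = 2×207 + 146
207 = 1×146 + 61
146 = 2×61 + 24
61 = 2×24 + 13
24 = 1×13 + 11
13 = 1×11 + 2
11 = 5×2 + 1
2 = 2×1 + 0
gcd(207, 560) = 1, so the inverse exists.
Bézout: 1 = 95×560 − 257×207.
So 207⁻¹ ≡ −257 ≡ 303 (mod 560).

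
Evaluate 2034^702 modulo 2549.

1141

Compute successive squares:
702 in binary is 1010111110, i.e. 702 = 512 + 128 + 32 + 16 + 8 + 4 + 2.
2034^1 ≡ 2034 (mod 2549)
2034^2 ≡ 2034^2 = 4137156 ≡ 129 (mod 2549)
2034^4 ≡ 129^2 = 16641 ≡ 1347 (mod 2549)
2034^8 ≡ 1347^2 = 1814409 ≡ 2070 (mod 2549)
2034^16 ≡ 2070^2 = 4284900 ≡ 31 (mod 2549)
2034^32 ≡ 31^2 = 961 (mod 2549)
2034^64 ≡ 961^2 = 923521 ≡ 783 (mod 2549)
2034^128 ≡ 783^2 = 613089 ≡ 1329 (mod 2549)
2034^256 ≡ 1329^2 = 1766241 ≡ 2333 (mod 2549)
2034^512 ≡ 2333^2 = 5442889 ≡ 774 (mod 2549)
2034^702 = 2034^512 * 2034^128 * 2034^32 * 2034^16 * 2034^8 * 2034^4 * 2034^2 ≡ 774 * 1329 * 961 * 31 * 2070 * 1347 * 129 (mod 2549).
Accumulate the product:
774 * 1329 = 1028646 ≡ 1399
1399 * 961 = 1344439 ≡ 1116
1116 * 31 = 34596 ≡ 1459
1459 * 2070 = 3020130 ≡ 2114
2114 * 1347 = 2847558 ≡ 325
325 * 129 = 41925 ≡ 1141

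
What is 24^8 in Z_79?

Compute successive squares:
24^1 ≡ 24 (mod 79)
24^2 ≡ 24^2 = 576 ≡ 23 (mod 79)
24^4 ≡ 23^2 = 529 ≡ 55 (mod 79)
24^8 ≡ 55^2 = 3025 ≡ 23 (mod 79)
So 24^8 ≡ 23 (mod 79).

23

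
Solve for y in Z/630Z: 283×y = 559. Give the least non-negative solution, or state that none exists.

gcd(283, 630) = 1, so a unique solution mod 630 exists.
283⁻¹ ≡ 187 (mod 630).
y ≡ 187×559 ≡ 583 (mod 630).

583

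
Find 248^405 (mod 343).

248^1 ≡ 248 (mod 343)
248^2 ≡ 248^2 = 61504 ≡ 107 (mod 343)
248^4 ≡ 107^2 = 11449 ≡ 130 (mod 343)
248^8 ≡ 130^2 = 16900 ≡ 93 (mod 343)
248^16 ≡ 93^2 = 8649 ≡ 74 (mod 343)
248^32 ≡ 74^2 = 5476 ≡ 331 (mod 343)
248^64 ≡ 331^2 = 109561 ≡ 144 (mod 343)
248^128 ≡ 144^2 = 20736 ≡ 156 (mod 343)
248^256 ≡ 156^2 = 24336 ≡ 326 (mod 343)
248^405 = 248^256 × 248^128 × 248^16 × 248^4 × 248^1 ≡ 326 × 156 × 74 × 130 × 248 (mod 343).
Accumulate the product:
326 × 156 = 50856 ≡ 92
92 × 74 = 6808 ≡ 291
291 × 130 = 37830 ≡ 100
100 × 248 = 24800 ≡ 104

104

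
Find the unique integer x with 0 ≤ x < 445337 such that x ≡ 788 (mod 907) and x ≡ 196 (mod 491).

907⁻¹ mod 491: 907·72 ≡ 1 (mod 491), so 907⁻¹ ≡ 72.
x = 788 + 907·((196 − 788)·72 mod 491) = 788 + 907·93 = 85139.

85139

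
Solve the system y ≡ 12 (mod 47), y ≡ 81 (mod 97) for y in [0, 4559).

2409

47⁻¹ mod 97: 47*64 ≡ 1 (mod 97), so 47⁻¹ ≡ 64.
y = 12 + 47*((81 − 12)*64 mod 97) = 12 + 47*51 = 2409.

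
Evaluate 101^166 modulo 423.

169

Compute successive squares:
166 in binary is 10100110, i.e. 166 = 128 + 32 + 4 + 2.
101^1 ≡ 101 (mod 423)
101^2 ≡ 101^2 = 10201 ≡ 49 (mod 423)
101^4 ≡ 49^2 = 2401 ≡ 286 (mod 423)
101^8 ≡ 286^2 = 81796 ≡ 157 (mod 423)
101^16 ≡ 157^2 = 24649 ≡ 115 (mod 423)
101^32 ≡ 115^2 = 13225 ≡ 112 (mod 423)
101^64 ≡ 112^2 = 12544 ≡ 277 (mod 423)
101^128 ≡ 277^2 = 76729 ≡ 166 (mod 423)
101^166 = 101^128 · 101^32 · 101^4 · 101^2 ≡ 166 · 112 · 286 · 49 (mod 423).
Accumulate the product:
166 · 112 = 18592 ≡ 403
403 · 286 = 115258 ≡ 202
202 · 49 = 9898 ≡ 169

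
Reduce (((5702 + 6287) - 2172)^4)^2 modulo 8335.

211

5702 + 6287 = 11989 ≡ 3654 (mod 8335)
3654 - 2172 = 1482
(1482)^4 ≡ 4736 (mod 8335)
(4736)^2 ≡ 211 (mod 8335)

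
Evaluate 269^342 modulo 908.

141

Compute successive squares:
342 in binary is 101010110, i.e. 342 = 256 + 64 + 16 + 4 + 2.
269^1 ≡ 269 (mod 908)
269^2 ≡ 269^2 = 72361 ≡ 629 (mod 908)
269^4 ≡ 629^2 = 395641 ≡ 661 (mod 908)
269^8 ≡ 661^2 = 436921 ≡ 173 (mod 908)
269^16 ≡ 173^2 = 29929 ≡ 873 (mod 908)
269^32 ≡ 873^2 = 762129 ≡ 317 (mod 908)
269^64 ≡ 317^2 = 100489 ≡ 609 (mod 908)
269^128 ≡ 609^2 = 370881 ≡ 417 (mod 908)
269^256 ≡ 417^2 = 173889 ≡ 461 (mod 908)
269^342 = 269^256 × 269^64 × 269^16 × 269^4 × 269^2 ≡ 461 × 609 × 873 × 661 × 629 (mod 908).
Accumulate the product:
461 × 609 = 280749 ≡ 177
177 × 873 = 154521 ≡ 161
161 × 661 = 106421 ≡ 185
185 × 629 = 116365 ≡ 141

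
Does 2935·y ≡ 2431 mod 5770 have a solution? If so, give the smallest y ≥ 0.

gcd(2935, 5770) = 5, and 5 does not divide 2431.
So the congruence has no solution.

no solution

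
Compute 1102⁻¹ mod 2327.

Run the extended Euclidean algorithm:
2327 = 2*1102 + 123
1102 = 8*123 + 118
123 = 1*118 + 5
118 = 23*5 + 3
5 = 1*3 + 2
3 = 1*2 + 1
2 = 2*1 + 0
gcd(1102, 2327) = 1, so the inverse exists.
Bézout: 1 = −439*2327 + 927*1102.
So 1102⁻¹ ≡ 927 (mod 2327).

927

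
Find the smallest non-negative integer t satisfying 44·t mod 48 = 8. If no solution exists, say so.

10

gcd(44, 48) = 4, and 4 | 8, so solutions exist.
Divide through by 4: 11·t ≡ 2 mod 12.
11⁻¹ ≡ 11 (mod 12).
t ≡ 11·2 ≡ 10 (mod 12).
The smallest non-negative solution is t = 10.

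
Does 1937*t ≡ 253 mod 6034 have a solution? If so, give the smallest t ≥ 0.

gcd(1937, 6034) = 1, so a unique solution mod 6034 exists.
1937⁻¹ ≡ 2327 (mod 6034).
t ≡ 2327*253 ≡ 3433 (mod 6034).

3433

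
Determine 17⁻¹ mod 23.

23 = 1*17 + 6
17 = 2*6 + 5
6 = 1*5 + 1
5 = 5*1 + 0
gcd(17, 23) = 1, so the inverse exists.
Back-substitute for 1:
1 = 1*6 − 1*5
  = −1*17 + 3*6
  = 3*23 − 4*17
So 17⁻¹ ≡ −4 ≡ 19 (mod 23).

19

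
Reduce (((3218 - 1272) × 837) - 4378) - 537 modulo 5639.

3218 - 1272 = 1946
1946 × 837 = 1628802 ≡ 4770 (mod 5639)
4770 - 4378 = 392
392 - 537 = -145 ≡ 5494 (mod 5639)

5494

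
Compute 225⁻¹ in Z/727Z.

By the extended Euclidean algorithm:
727 = 3*225 + 52
225 = 4*52 + 17
52 = 3*17 + 1
17 = 17*1 + 0
gcd(225, 727) = 1, so the inverse exists.
Bézout: 1 = 13*727 − 42*225.
So 225⁻¹ ≡ −42 ≡ 685 (mod 727).

685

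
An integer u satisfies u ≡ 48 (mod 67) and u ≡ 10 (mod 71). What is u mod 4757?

67⁻¹ mod 71: 67×53 ≡ 1 (mod 71), so 67⁻¹ ≡ 53.
u = 48 + 67×((10 − 48)×53 mod 71) = 48 + 67×45 = 3063.

3063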